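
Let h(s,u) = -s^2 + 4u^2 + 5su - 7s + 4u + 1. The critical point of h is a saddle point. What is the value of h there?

∂h/∂s = -2s + 5u - 7 = 0 and ∂h/∂u = 5s + 8u + 4 = 0, so (s, u) = (-76/41, 27/41).
The Hessian has h_{ss} = -2, h_{uu} = 8, h_{su} = 5, giving D = -41 < 0, so the point is a saddle point.
h(-76/41, 27/41) = 361/41.

361/41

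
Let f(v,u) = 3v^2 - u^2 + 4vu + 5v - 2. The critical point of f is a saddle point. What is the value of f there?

-81/28

∂f/∂v = 6v + 4u + 5 = 0 and ∂f/∂u = 4v - 2u = 0, so (v, u) = (-5/14, -5/7).
The Hessian has f_{vv} = 6, f_{uu} = -2, f_{vu} = 4, giving D = -28 < 0, so the point is a saddle point.
f(-5/14, -5/7) = -81/28.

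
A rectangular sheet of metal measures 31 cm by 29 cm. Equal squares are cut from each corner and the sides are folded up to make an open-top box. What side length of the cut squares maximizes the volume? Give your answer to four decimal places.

4.9917

With cut size x, the volume is V(x) = x(31 − 2x)(29 − 2x) for 0 < x < 14.5.
V'(x) = 12x^2 − 240x + 899. Setting V'(x) = 0 gives x ≈ 4.9917 (the root in (0, 14.5)).
V''(x) = 24x − 240 is negative there, so this is the maximum; V ≈ 1995.0042.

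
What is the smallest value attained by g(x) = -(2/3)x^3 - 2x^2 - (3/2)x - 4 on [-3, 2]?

-61/3

Differentiating, g'(x) = -2x^2 - 4x - 3/2; which vanishes at x = -3/2 and x = -1/2.
Candidates: g(-3) = 1/2, g(-3/2) = -4, g(-1/2) = -11/3, g(2) = -61/3.
Hence the absolute minimum is -61/3 at x = 2.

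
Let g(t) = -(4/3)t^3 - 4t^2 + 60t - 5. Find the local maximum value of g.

g'(t) = -4t^2 - 8t + 60. Setting g'(t) = 0 gives t ∈ {-5, 3}.
g''(t) = -8t - 8. g''(-5) = 32 > 0 ⇒ local minimum; g''(3) = -32 < 0 ⇒ local maximum.
Thus g has its local maximum at t = 3, with value 103.

103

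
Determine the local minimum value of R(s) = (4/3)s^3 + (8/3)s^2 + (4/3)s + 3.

227/81

R'(s) = 4s^2 + (16/3)s + 4/3. Setting R'(s) = 0 gives s ∈ {-1, -1/3}.
R''(s) = 8s + 16/3. R''(-1) = -8/3 < 0 ⇒ local maximum; R''(-1/3) = 8/3 > 0 ⇒ local minimum.
Thus R has its local minimum at s = -1/3, with value 227/81.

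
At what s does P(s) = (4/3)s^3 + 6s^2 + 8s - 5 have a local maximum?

P'(s) = 4s^2 + 12s + 8 = 0 at s = -2, -1.
Second-derivative test with P''(s) = 8s + 12: P''(-2) = -4 < 0 ⇒ local maximum; P''(-1) = 4 > 0 ⇒ local minimum.
So the local maximum value is P(-2) = -23/3.

-2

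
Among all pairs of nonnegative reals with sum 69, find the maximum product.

With x + y = 69, the product is P(x) = x(69 − x).
P'(x) = 69 − 2x = 0 gives x = 69/2; P'' = −2 < 0, so this is the maximum.
P = 69/2·69/2 = 4761/4.

4761/4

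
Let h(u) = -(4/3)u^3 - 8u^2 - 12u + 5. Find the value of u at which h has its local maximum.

Critical points: h'(u) = -4u^2 - 16u - 12 vanishes at u = -3, -1.
Since h''(u) = -8u - 16, we get h''(-3) = 8 > 0 ⇒ local minimum; h''(-1) = -8 < 0 ⇒ local maximum.
Thus h has its local maximum at u = -1, with value 31/3.

-1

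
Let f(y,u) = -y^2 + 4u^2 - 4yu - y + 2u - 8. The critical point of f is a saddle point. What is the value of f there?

∂f/∂y = -2y - 4u - 1 = 0 and ∂f/∂u = -4y + 8u + 2 = 0, so (y, u) = (0, -1/4).
The Hessian has f_{yy} = -2, f_{uu} = 8, f_{yu} = -4, giving D = -32 < 0, so the point is a saddle point.
f(0, -1/4) = -33/4.

-33/4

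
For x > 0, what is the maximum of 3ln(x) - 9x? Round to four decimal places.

-6.2958

R'(x) = 3/x − 9 = 0 gives x = 1/3.
R''(x) = -3/x², which is negative for x > 0, so this is a local maximum.
R(1/3) = 3·ln(1/3) - 3 ≈ -6.2958.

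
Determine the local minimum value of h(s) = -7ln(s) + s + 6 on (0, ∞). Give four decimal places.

h'(s) = -7/s + 1 = 0 gives s = 7.
h''(s) = 7/s², which is positive for s > 0, so this is a local minimum.
h(7) = -7·ln(7) + 7 + 6 ≈ -0.6214.

-0.6214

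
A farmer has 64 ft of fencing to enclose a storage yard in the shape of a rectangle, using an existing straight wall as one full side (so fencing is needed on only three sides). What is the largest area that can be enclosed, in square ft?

Let the sides perpendicular to the wall have length x and the parallel side y, so 2x + y = 64 and the area is A = xy = x(64 − 2x).
A'(x) = 64 − 4x = 0 gives x = 16, and A''(x) = −4 < 0 confirms a maximum.
Then y = 64 − 2·16 = 32 and A = 512.

512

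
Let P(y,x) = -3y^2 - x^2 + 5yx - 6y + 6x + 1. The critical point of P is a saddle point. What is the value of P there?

49/13

∂P/∂y = -6y + 5x - 6 = 0 and ∂P/∂x = 5y - 2x + 6 = 0, so (y, x) = (-18/13, -6/13).
The Hessian has P_{yy} = -6, P_{xx} = -2, P_{yx} = 5, giving D = -13 < 0, so the point is a saddle point.
P(-18/13, -6/13) = 49/13.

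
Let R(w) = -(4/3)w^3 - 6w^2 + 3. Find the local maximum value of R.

3

Critical points: R'(w) = -4w^2 - 12w vanishes at w = -3, 0.
Since R''(w) = -8w - 12, we get R''(-3) = 12 > 0 ⇒ local minimum; R''(0) = -12 < 0 ⇒ local maximum.
Thus R has its local maximum at w = 0, with value 3.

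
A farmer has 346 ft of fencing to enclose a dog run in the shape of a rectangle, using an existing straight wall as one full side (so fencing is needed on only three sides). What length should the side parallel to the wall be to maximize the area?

Let the sides perpendicular to the wall have length x and the parallel side y, so 2x + y = 346 and the area is A = xy = x(346 − 2x).
A'(x) = 346 − 4x = 0 gives x = 173/2, and A''(x) = −4 < 0 confirms a maximum.
Then y = 346 − 2·173/2 = 173 and A = 29929/2.

173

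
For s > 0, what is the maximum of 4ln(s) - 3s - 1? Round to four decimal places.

-3.8493

g'(s) = 4/s − 3 = 0 gives s = 4/3.
g''(s) = -4/s², which is negative for s > 0, so this is a local maximum.
g(4/3) = 4·ln(4/3) - 4 - 1 ≈ -3.8493.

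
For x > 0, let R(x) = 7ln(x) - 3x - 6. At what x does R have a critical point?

7/3

R'(x) = 7/x − 3 = 0 gives x = 7/3.
R''(x) = -7/x², which is negative for x > 0, so this is a local maximum.
R(7/3) = 7·ln(7/3) - 7 - 6 ≈ -7.0689.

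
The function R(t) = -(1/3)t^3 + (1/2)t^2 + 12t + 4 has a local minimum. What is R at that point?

Critical points: R'(t) = -t^2 + t + 12 vanishes at t = -3, 4.
Second-derivative test with R''(t) = -2t + 1: R''(-3) = 7 > 0 ⇒ local minimum; R''(4) = -7 < 0 ⇒ local maximum.
The local minimum is R(-3) = -37/2.

-37/2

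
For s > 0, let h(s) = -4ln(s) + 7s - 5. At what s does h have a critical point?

h'(s) = -4/s + 7 = 0 gives s = 4/7.
h''(s) = 4/s², which is positive for s > 0, so this is a local minimum.
h(4/7) = -4·ln(4/7) + 4 - 5 ≈ 1.2385.

4/7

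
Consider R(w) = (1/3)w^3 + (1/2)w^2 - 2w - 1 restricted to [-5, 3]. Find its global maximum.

R'(w) = w^2 + w - 2, which vanishes at w = -2 and w = 1.
Candidates: R(-5) = -121/6; R(-2) = 7/3; R(1) = -13/6; R(3) = 13/2.
So the maximum is R(3) = 13/2.

13/2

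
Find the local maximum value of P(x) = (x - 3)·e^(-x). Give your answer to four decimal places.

P'(x) = 1·e^(-x) + (x - 3)·(-1)·e^(-x) = (-x + 4)·e^(-x). Since e^(-x) > 0, the only critical point is x = 4.
P''(4) has the same sign as -1 < 0, so this is a local maximum.
P(4) = (1)·e^(-4) ≈ 0.0183.

0.0183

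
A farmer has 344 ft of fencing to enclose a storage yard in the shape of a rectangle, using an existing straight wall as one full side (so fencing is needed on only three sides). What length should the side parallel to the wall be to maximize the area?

172

Let the sides perpendicular to the wall have length x and the parallel side y, so 2x + y = 344 and the area is A = xy = x(344 − 2x).
A'(x) = 344 − 4x = 0 gives x = 86, and A''(x) = −4 < 0 confirms a maximum.
Then y = 344 − 2·86 = 172 and A = 14792.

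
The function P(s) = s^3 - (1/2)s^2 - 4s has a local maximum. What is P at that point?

Critical points: P'(s) = 3s^2 - s - 4 vanishes at s = -1, 4/3.
P''(s) = 6s - 1. P''(-1) = -7 < 0 ⇒ local maximum; P''(4/3) = 7 > 0 ⇒ local minimum.
So the local maximum value is P(-1) = 5/2.

5/2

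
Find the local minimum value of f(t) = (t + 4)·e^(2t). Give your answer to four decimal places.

-0.0001

f'(t) = 1·e^(2t) + (t + 4)·2·e^(2t) = (2t + 9)·e^(2t). Since e^(2t) > 0, the only critical point is t = -9/2.
f''(-9/2) has the same sign as 2 > 0, so this is a local minimum.
f(-9/2) = (-1/2)·e^(-9) ≈ -0.0001.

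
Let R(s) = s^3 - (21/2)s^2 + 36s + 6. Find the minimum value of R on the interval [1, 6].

R'(s) = 3s^2 - 21s + 36, which vanishes at s = 3 and s = 4.
Compare values at every candidate in [1, 6]: R(1) = 65/2, R(3) = 93/2, R(4) = 46, R(6) = 60.
Hence the absolute minimum is 65/2 at s = 1.

65/2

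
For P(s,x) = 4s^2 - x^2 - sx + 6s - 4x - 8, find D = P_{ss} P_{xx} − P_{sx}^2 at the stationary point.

∂P/∂s = 8s - x + 6 = 0 and ∂P/∂x = -s - 2x - 4 = 0, so (s, x) = (-16/17, -26/17).
The Hessian has P_{ss} = 8, P_{xx} = -2, P_{sx} = -1, giving D = -17 < 0, so the point is a saddle point.
D = (8)·(-2) − (-1)^2 = -17.

-17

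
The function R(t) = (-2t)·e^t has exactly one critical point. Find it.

Differentiating with the product rule gives R'(t) = (-2t - 2)·e^t. Since e^t > 0, the only critical point is t = -1.
R''(-1) has the same sign as -2 < 0, so this is a local maximum.
R(-1) = (2)·e^(-1) ≈ 0.7358.

-1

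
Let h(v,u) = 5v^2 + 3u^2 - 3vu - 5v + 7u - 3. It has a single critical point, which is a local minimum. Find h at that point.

∂h/∂v = 10v - 3u - 5 = 0 and ∂h/∂u = -3v + 6u + 7 = 0, so (v, u) = (3/17, -55/51).
The Hessian has h_{vv} = 10, h_{uu} = 6, h_{vu} = -3, giving D = 51 > 0 with h_{vv} > 0, so the point is a local minimum.
h(3/17, -55/51) = -368/51.

-368/51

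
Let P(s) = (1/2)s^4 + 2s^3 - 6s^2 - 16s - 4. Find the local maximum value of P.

P'(s) = 2s^3 + 6s^2 - 12s - 16 = 0 at s = -4, -1, 2.
Second-derivative test with P''(s) = 6s^2 + 12s - 12: P''(-4) = 36 > 0 ⇒ local minimum; P''(-1) = -18 < 0 ⇒ local maximum; P''(2) = 36 > 0 ⇒ local minimum.
The local maximum is P(-1) = 9/2.

9/2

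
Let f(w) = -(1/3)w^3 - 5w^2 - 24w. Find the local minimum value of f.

f'(w) = -w^2 - 10w - 24. Setting f'(w) = 0 gives w ∈ {-6, -4}.
Since f''(w) = -2w - 10, we get f''(-6) = 2 > 0 ⇒ local minimum; f''(-4) = -2 < 0 ⇒ local maximum.
Thus f has its local minimum at w = -6, with value 36.

36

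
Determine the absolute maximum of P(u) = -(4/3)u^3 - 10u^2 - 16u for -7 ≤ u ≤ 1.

Differentiating, P'(u) = -4u^2 - 20u - 16; which vanishes at u = -4 and u = -1.
Compare values at every candidate in [-7, 1]: P(-7) = 238/3, P(-4) = -32/3, P(-1) = 22/3, P(1) = -82/3.
So the maximum is P(-7) = 238/3.

238/3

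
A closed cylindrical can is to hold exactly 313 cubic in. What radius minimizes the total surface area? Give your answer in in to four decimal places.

3.6795

With radius r and height h, πr²h = 313 so h = 313/(πr²), and S(r) = 2πr² + 2πrh = 2πr² + 2·313/r.
S'(r) = 4πr − 2·313/r² = 0 ⇒ r³ = 313/(2π), so r ≈ 3.6795 and h = 2r ≈ 7.3590.
S''(r) = 4π + 4·313/r³ > 0, so this is the minimum; S ≈ 255.1981.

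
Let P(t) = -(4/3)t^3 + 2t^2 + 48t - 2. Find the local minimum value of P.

-92

Critical points: P'(t) = -4t^2 + 4t + 48 vanishes at t = -3, 4.
Since P''(t) = -8t + 4, we get P''(-3) = 28 > 0 ⇒ local minimum; P''(4) = -28 < 0 ⇒ local maximum.
The local minimum is P(-3) = -92.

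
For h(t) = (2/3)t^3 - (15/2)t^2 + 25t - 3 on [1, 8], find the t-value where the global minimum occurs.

1

The derivative is 2t^2 - 15t + 25, which vanishes at t = 5/2 and t = 5.
Compare values at every candidate in [1, 8]: h(1) = 91/6,  h(5/2) = 553/24,  h(5) = 107/6,  h(8) = 175/3.
Hence the absolute minimum is 91/6 at t = 1.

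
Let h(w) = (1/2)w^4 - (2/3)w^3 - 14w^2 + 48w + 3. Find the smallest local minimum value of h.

h'(w) = 2w^3 - 2w^2 - 28w + 48. Setting h'(w) = 0 gives w ∈ {-4, 2, 3}.
h''(w) = 6w^2 - 4w - 28. h''(-4) = 84 > 0 ⇒ local minimum; h''(2) = -12 < 0 ⇒ local maximum; h''(3) = 14 > 0 ⇒ local minimum.
Thus h has its smallest local minimum at w = -4, with value -727/3.

-727/3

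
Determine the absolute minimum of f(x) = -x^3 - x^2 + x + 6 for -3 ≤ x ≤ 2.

-4

f'(x) = -3x^2 - 2x + 1, which vanishes at x = -1 and x = 1/3.
Compare values at every candidate in [-3, 2]: f(-3) = 21,  f(-1) = 5,  f(1/3) = 167/27,  f(2) = -4.
Hence the absolute minimum is -4 at x = 2.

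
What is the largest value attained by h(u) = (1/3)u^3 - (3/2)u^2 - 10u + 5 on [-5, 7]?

Differentiating, h'(u) = u^2 - 3u - 10; which vanishes at u = -2 and u = 5.
Compare values at every candidate in [-5, 7]: h(-5) = -145/6; h(-2) = 49/3; h(5) = -245/6; h(7) = -145/6.
So the maximum is h(-2) = 49/3.

49/3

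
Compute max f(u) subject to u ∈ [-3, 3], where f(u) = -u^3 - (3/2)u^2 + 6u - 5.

-3/2

The derivative is -3u^2 - 3u + 6, which vanishes at u = -2 and u = 1.
Compare values at every candidate in [-3, 3]: f(-3) = -19/2; f(-2) = -15; f(1) = -3/2; f(3) = -55/2.
The maximum over the interval is -3/2, attained at u = 1.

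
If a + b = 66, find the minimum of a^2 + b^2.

2178

With a + b = 66, a^2 + b^2 = a^2 + (66 − a)^2.
The derivative 2a − 2(66 − a) = 4a − 132 vanishes at a = 33; second derivative 4 > 0, a minimum.
The minimum is 2·(33)^2 = 2178.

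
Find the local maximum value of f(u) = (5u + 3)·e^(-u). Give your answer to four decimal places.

Differentiating with the product rule gives f'(u) = (-5u + 2)·e^(-u). Since e^(-u) > 0, the only critical point is u = 2/5.
f''(2/5) has the same sign as -5 < 0, so this is a local maximum.
f(2/5) = (5)·e^(-2/5) ≈ 3.3516.

3.3516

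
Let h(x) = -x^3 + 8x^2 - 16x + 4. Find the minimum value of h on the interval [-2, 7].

-59

Differentiating, h'(x) = -3x^2 + 16x - 16; which vanishes at x = 4/3 and x = 4.
Evaluating at the critical points and endpoints: h(-2) = 76, h(4/3) = -148/27, h(4) = 4, h(7) = -59.
The minimum over the interval is -59, attained at x = 7.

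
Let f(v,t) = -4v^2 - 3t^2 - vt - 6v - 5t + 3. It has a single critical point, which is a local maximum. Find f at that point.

319/47

∂f/∂v = -8v - t - 6 = 0 and ∂f/∂t = -v - 6t - 5 = 0, so (v, t) = (-31/47, -34/47).
The Hessian has f_{vv} = -8, f_{tt} = -6, f_{vt} = -1, giving D = 47 > 0 with f_{vv} < 0, so the point is a local maximum.
f(-31/47, -34/47) = 319/47.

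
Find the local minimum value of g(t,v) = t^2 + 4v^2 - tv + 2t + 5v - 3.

-32/5

∂g/∂t = 2t - v + 2 = 0 and ∂g/∂v = -t + 8v + 5 = 0, so (t, v) = (-7/5, -4/5).
The Hessian has g_{tt} = 2, g_{vv} = 8, g_{tv} = -1, giving D = 15 > 0 with g_{tt} > 0, so the point is a local minimum.
g(-7/5, -4/5) = -32/5.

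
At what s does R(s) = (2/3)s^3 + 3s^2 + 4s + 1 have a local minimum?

R'(s) = 2s^2 + 6s + 4 = 0 at s = -2, -1.
Second-derivative test with R''(s) = 4s + 6: R''(-2) = -2 < 0 ⇒ local maximum; R''(-1) = 2 > 0 ⇒ local minimum.
The local minimum is R(-1) = -2/3.

-1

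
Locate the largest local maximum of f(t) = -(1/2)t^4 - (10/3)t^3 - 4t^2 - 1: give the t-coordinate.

-4

f'(t) = -2t^3 - 10t^2 - 8t = 0 at t = -4, -1, 0.
Since f''(t) = -6t^2 - 20t - 8, we get f''(-4) = -24 < 0 ⇒ local maximum; f''(-1) = 6 > 0 ⇒ local minimum; f''(0) = -8 < 0 ⇒ local maximum.
The largest local maximum is f(-4) = 61/3.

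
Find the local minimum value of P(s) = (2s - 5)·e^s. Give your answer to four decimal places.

Differentiating with the product rule gives P'(s) = (2s - 3)·e^s. Since e^s > 0, the only critical point is s = 3/2.
P''(3/2) has the same sign as 2 > 0, so this is a local minimum.
P(3/2) = (-2)·e^(3/2) ≈ -8.9634.

-8.9634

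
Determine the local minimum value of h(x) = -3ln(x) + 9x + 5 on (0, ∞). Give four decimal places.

11.2958

h'(x) = -3/x + 9 = 0 gives x = 1/3.
h''(x) = 3/x², which is positive for x > 0, so this is a local minimum.
h(1/3) = -3·ln(1/3) + 3 + 5 ≈ 11.2958.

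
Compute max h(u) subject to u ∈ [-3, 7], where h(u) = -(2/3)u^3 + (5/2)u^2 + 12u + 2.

The derivative is -2u^2 + 5u + 12, which vanishes at u = -3/2 and u = 4.
Compare values at every candidate in [-3, 7]: h(-3) = 13/2; h(-3/2) = -65/8; h(4) = 142/3; h(7) = -121/6.
So the maximum is h(4) = 142/3.

142/3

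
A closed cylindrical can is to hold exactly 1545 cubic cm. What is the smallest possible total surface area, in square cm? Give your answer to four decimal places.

739.8327

With radius r and height h, πr²h = 1545 so h = 1545/(πr²), and S(r) = 2πr² + 2πrh = 2πr² + 2·1545/r.
S'(r) = 4πr − 2·1545/r² = 0 ⇒ r³ = 1545/(2π), so r ≈ 6.2649 and h = 2r ≈ 12.5299.
S''(r) = 4π + 4·1545/r³ > 0, so this is the minimum; S ≈ 739.8327.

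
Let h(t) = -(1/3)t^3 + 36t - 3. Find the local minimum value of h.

h'(t) = -t^2 + 36. Setting h'(t) = 0 gives t ∈ {-6, 6}.
Since h''(t) = -2t, we get h''(-6) = 12 > 0 ⇒ local minimum; h''(6) = -12 < 0 ⇒ local maximum.
The local minimum is h(-6) = -147.

-147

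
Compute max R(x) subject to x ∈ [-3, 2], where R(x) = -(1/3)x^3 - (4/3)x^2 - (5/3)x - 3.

R'(x) = -x^2 - (8/3)x - 5/3, which vanishes at x = -5/3 and x = -1.
Candidates: R(-3) = -1, R(-5/3) = -193/81, R(-1) = -7/3, R(2) = -43/3.
So the maximum is R(-3) = -1.

-1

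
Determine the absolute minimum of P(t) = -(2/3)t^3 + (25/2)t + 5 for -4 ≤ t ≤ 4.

P'(t) = -2t^2 + 25/2, which vanishes at t = -5/2 and t = 5/2.
Compare values at every candidate in [-4, 4]: P(-4) = -7/3; P(-5/2) = -95/6; P(5/2) = 155/6; P(4) = 37/3.
So the minimum is P(-5/2) = -95/6.

-95/6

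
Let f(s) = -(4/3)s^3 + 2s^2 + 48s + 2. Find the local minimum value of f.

-88

Critical points: f'(s) = -4s^2 + 4s + 48 vanishes at s = -3, 4.
f''(s) = -8s + 4. f''(-3) = 28 > 0 ⇒ local minimum; f''(4) = -28 < 0 ⇒ local maximum.
Thus f has its local minimum at s = -3, with value -88.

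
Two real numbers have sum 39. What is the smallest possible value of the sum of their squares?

1521/2

With a + b = 39, a^2 + b^2 = a^2 + (39 − a)^2.
The derivative 2a − 2(39 − a) = 4a − 78 vanishes at a = 39/2; second derivative 4 > 0, a minimum.
The minimum is 2·(39/2)^2 = 1521/2.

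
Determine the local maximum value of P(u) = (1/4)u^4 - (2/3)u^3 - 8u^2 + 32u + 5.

Critical points: P'(u) = u^3 - 2u^2 - 16u + 32 vanishes at u = -4, 2, 4.
P''(u) = 3u^2 - 4u - 16. P''(-4) = 48 > 0 ⇒ local minimum; P''(2) = -12 < 0 ⇒ local maximum; P''(4) = 16 > 0 ⇒ local minimum.
So the local maximum value is P(2) = 107/3.

107/3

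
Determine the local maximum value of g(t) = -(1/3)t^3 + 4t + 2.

g'(t) = -t^2 + 4. Setting g'(t) = 0 gives t ∈ {-2, 2}.
Second-derivative test with g''(t) = -2t: g''(-2) = 4 > 0 ⇒ local minimum; g''(2) = -4 < 0 ⇒ local maximum.
Thus g has its local maximum at t = 2, with value 22/3.

22/3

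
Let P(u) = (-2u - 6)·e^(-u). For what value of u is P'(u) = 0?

-2

P'(u) = (-2)·e^(-u) + (-2u - 6)·(-1)·e^(-u) = (2u + 4)·e^(-u). Since e^(-u) > 0, the only critical point is u = -2.
P''(-2) has the same sign as 2 > 0, so this is a local minimum.
P(-2) = (-2)·e^(2) ≈ -14.7781.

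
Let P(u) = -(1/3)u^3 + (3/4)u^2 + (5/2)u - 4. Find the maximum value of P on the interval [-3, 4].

17/4

The derivative is -u^2 + (3/2)u + 5/2, which vanishes at u = -1 and u = 5/2.
Compare values at every candidate in [-3, 4]: P(-3) = 17/4, P(-1) = -65/12, P(5/2) = 83/48, P(4) = -10/3.
So the maximum is P(-3) = 17/4.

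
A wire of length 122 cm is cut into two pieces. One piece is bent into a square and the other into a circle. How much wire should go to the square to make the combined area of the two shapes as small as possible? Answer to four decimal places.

Let x be the length used for the square. Square side x/4; circle radius (122−x)/(2π).
A(x) = (x/4)² + π·((122−x)/(2π))² = x²/16 + (122−x)²/(4π) for 0 ≤ x ≤ 122. A'(x) = x/8 − (122−x)/(2π) = 0 gives x = 4·122/(π+4) ≈ 68.3321.
A'' = 1/8 + 1/(2π) > 0, so this gives the minimum combined area; x ≈ 68.3321 cm to the square.

68.3321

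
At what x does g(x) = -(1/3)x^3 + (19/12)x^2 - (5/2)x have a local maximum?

5/3

Critical points: g'(x) = -x^2 + (19/6)x - 5/2 vanishes at x = 3/2, 5/3.
g''(x) = -2x + 19/6. g''(3/2) = 1/6 > 0 ⇒ local minimum; g''(5/3) = -1/6 < 0 ⇒ local maximum.
Thus g has its local maximum at x = 5/3, with value -425/324.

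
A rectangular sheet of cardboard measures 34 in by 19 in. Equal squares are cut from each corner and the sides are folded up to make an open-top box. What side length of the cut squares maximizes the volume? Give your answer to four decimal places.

3.9145

With cut size x, the volume is V(x) = x(34 − 2x)(19 − 2x) for 0 < x < 9.5.
V'(x) = 12x^2 − 212x + 646. Setting V'(x) = 0 gives x ≈ 3.9145 (the root in (0, 9.5)).
V''(x) = 24x − 212 is negative there, so this is the maximum; V ≈ 1144.4285.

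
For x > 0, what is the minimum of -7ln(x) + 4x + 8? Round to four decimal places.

11.0827

P'(x) = -7/x + 4 = 0 gives x = 7/4.
P''(x) = 7/x², which is positive for x > 0, so this is a local minimum.
P(7/4) = -7·ln(7/4) + 7 + 8 ≈ 11.0827.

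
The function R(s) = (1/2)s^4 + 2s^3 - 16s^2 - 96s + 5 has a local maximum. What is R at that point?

R'(s) = 2s^3 + 6s^2 - 32s - 96. Setting R'(s) = 0 gives s ∈ {-4, -3, 4}.
Since R''(s) = 6s^2 + 12s - 32, we get R''(-4) = 16 > 0 ⇒ local minimum; R''(-3) = -14 < 0 ⇒ local maximum; R''(4) = 112 > 0 ⇒ local minimum.
So the local maximum value is R(-3) = 271/2.

271/2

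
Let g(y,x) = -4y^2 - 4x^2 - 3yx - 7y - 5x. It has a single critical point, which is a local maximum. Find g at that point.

∂g/∂y = -8y - 3x - 7 = 0 and ∂g/∂x = -3y - 8x - 5 = 0, so (y, x) = (-41/55, -19/55).
The Hessian has g_{yy} = -8, g_{xx} = -8, g_{yx} = -3, giving D = 55 > 0 with g_{yy} < 0, so the point is a local maximum.
g(-41/55, -19/55) = 191/55.

191/55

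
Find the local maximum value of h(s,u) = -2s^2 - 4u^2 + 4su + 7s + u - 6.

∂h/∂s = -4s + 4u + 7 = 0 and ∂h/∂u = 4s - 8u + 1 = 0, so (s, u) = (15/4, 2).
The Hessian has h_{ss} = -4, h_{uu} = -8, h_{su} = 4, giving D = 16 > 0 with h_{ss} < 0, so the point is a local maximum.
h(15/4, 2) = 65/8.

65/8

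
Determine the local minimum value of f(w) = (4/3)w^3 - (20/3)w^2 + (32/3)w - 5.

1/3

f'(w) = 4w^2 - (40/3)w + 32/3. Setting f'(w) = 0 gives w ∈ {4/3, 2}.
Since f''(w) = 8w - 40/3, we get f''(4/3) = -8/3 < 0 ⇒ local maximum; f''(2) = 8/3 > 0 ⇒ local minimum.
Thus f has its local minimum at w = 2, with value 1/3.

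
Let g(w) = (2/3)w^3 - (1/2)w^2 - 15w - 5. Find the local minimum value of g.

Critical points: g'(w) = 2w^2 - w - 15 vanishes at w = -5/2, 3.
Second-derivative test with g''(w) = 4w - 1: g''(-5/2) = -11 < 0 ⇒ local maximum; g''(3) = 11 > 0 ⇒ local minimum.
The local minimum is g(3) = -73/2.

-73/2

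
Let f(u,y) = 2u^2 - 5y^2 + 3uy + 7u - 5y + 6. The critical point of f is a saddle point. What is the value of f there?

204/49

∂f/∂u = 4u + 3y + 7 = 0 and ∂f/∂y = 3u - 10y - 5 = 0, so (u, y) = (-55/49, -41/49).
The Hessian has f_{uu} = 4, f_{yy} = -10, f_{uy} = 3, giving D = -49 < 0, so the point is a saddle point.
f(-55/49, -41/49) = 204/49.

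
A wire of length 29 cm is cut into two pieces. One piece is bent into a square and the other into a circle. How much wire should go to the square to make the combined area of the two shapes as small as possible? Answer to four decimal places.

16.2429

Let x be the length used for the square. Square side x/4; circle radius (29−x)/(2π).
A(x) = (x/4)² + π·((29−x)/(2π))² = x²/16 + (29−x)²/(4π) for 0 ≤ x ≤ 29. A'(x) = x/8 − (29−x)/(2π) = 0 gives x = 4·29/(π+4) ≈ 16.2429.
A'' = 1/8 + 1/(2π) > 0, so this gives the minimum combined area; x ≈ 16.2429 cm to the square.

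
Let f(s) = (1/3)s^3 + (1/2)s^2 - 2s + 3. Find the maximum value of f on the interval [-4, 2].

The derivative is s^2 + s - 2, which vanishes at s = -2 and s = 1.
Compare values at every candidate in [-4, 2]: f(-4) = -7/3; f(-2) = 19/3; f(1) = 11/6; f(2) = 11/3.
So the maximum is f(-2) = 19/3.

19/3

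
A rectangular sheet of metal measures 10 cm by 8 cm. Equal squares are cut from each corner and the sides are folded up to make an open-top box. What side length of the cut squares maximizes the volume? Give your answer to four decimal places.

With cut size x, the volume is V(x) = x(10 − 2x)(8 − 2x) for 0 < x < 4.
V'(x) = 12x^2 − 72x + 80. Setting V'(x) = 0 gives x ≈ 1.4725 (the root in (0, 4)).
V''(x) = 24x − 72 is negative there, so this is the maximum; V ≈ 52.5138.

1.4725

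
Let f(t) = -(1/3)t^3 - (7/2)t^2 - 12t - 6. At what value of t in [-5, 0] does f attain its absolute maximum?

-5

Differentiating, f'(t) = -t^2 - 7t - 12; which vanishes at t = -4 and t = -3.
Evaluating at the critical points and endpoints: f(-5) = 49/6,  f(-4) = 22/3,  f(-3) = 15/2,  f(0) = -6.
Hence the absolute maximum is 49/6 at t = -5.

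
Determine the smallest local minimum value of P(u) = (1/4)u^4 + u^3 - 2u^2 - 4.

-36

P'(u) = u^3 + 3u^2 - 4u. Setting P'(u) = 0 gives u ∈ {-4, 0, 1}.
Second-derivative test with P''(u) = 3u^2 + 6u - 4: P''(-4) = 20 > 0 ⇒ local minimum; P''(0) = -4 < 0 ⇒ local maximum; P''(1) = 5 > 0 ⇒ local minimum.
Thus P has its smallest local minimum at u = -4, with value -36.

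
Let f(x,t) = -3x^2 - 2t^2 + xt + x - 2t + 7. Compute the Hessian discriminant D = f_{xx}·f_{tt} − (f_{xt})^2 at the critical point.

23

∂f/∂x = -6x + t + 1 = 0 and ∂f/∂t = x - 4t - 2 = 0, so (x, t) = (2/23, -11/23).
The Hessian has f_{xx} = -6, f_{tt} = -4, f_{xt} = 1, giving D = 23 > 0 with f_{xx} < 0, so the point is a local maximum.
D = (-6)·(-4) − (1)^2 = 23.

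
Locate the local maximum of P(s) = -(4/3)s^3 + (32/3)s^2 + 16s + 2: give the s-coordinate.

Critical points: P'(s) = -4s^2 + (64/3)s + 16 vanishes at s = -2/3, 6.
P''(s) = -8s + 64/3. P''(-2/3) = 80/3 > 0 ⇒ local minimum; P''(6) = -80/3 < 0 ⇒ local maximum.
Thus P has its local maximum at s = 6, with value 194.

6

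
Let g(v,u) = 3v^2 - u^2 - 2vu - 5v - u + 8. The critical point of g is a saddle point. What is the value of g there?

29/4

∂g/∂v = 6v - 2u - 5 = 0 and ∂g/∂u = -2v - 2u - 1 = 0, so (v, u) = (1/2, -1).
The Hessian has g_{vv} = 6, g_{uu} = -2, g_{vu} = -2, giving D = -16 < 0, so the point is a saddle point.
g(1/2, -1) = 29/4.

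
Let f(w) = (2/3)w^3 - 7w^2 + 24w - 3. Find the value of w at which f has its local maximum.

3

f'(w) = 2w^2 - 14w + 24. Setting f'(w) = 0 gives w ∈ {3, 4}.
f''(w) = 4w - 14. f''(3) = -2 < 0 ⇒ local maximum; f''(4) = 2 > 0 ⇒ local minimum.
So the local maximum value is f(3) = 24.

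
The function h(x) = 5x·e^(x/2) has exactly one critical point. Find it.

-2

Differentiating with the product rule gives h'(x) = ((5/2)x + 5)·e^(x/2). Since e^(x/2) > 0, the only critical point is x = -2.
h''(-2) has the same sign as 5/2 > 0, so this is a local minimum.
h(-2) = (-10)·e^(-1) ≈ -3.6788.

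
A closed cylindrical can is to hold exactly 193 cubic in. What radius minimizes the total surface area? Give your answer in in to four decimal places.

3.1318

With radius r and height h, πr²h = 193 so h = 193/(πr²), and S(r) = 2πr² + 2πrh = 2πr² + 2·193/r.
S'(r) = 4πr − 2·193/r² = 0 ⇒ r³ = 193/(2π), so r ≈ 3.1318 and h = 2r ≈ 6.2636.
S''(r) = 4π + 4·193/r³ > 0, so this is the minimum; S ≈ 184.8784.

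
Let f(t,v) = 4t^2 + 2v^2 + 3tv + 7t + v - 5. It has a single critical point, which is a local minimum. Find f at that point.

-196/23

∂f/∂t = 8t + 3v + 7 = 0 and ∂f/∂v = 3t + 4v + 1 = 0, so (t, v) = (-25/23, 13/23).
The Hessian has f_{tt} = 8, f_{vv} = 4, f_{tv} = 3, giving D = 23 > 0 with f_{tt} > 0, so the point is a local minimum.
f(-25/23, 13/23) = -196/23.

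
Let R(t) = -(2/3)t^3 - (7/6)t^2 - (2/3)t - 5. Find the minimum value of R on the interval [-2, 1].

-15/2

The derivative is -2t^2 - (7/3)t - 2/3, which vanishes at t = -2/3 and t = -1/2.
Compare values at every candidate in [-2, 1]: R(-2) = -3,  R(-2/3) = -395/81,  R(-1/2) = -39/8,  R(1) = -15/2.
So the minimum is R(1) = -15/2.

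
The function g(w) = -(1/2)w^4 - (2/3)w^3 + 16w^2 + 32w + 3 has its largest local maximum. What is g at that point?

g'(w) = -2w^3 - 2w^2 + 32w + 32 = 0 at w = -4, -1, 4.
Second-derivative test with g''(w) = -6w^2 - 4w + 32: g''(-4) = -48 < 0 ⇒ local maximum; g''(-1) = 30 > 0 ⇒ local minimum; g''(4) = -80 < 0 ⇒ local maximum.
Thus g has its largest local maximum at w = 4, with value 649/3.

649/3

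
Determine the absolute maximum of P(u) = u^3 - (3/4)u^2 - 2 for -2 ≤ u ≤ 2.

The derivative is 3u^2 - (3/2)u, which vanishes at u = 0 and u = 1/2.
Evaluating at the critical points and endpoints: P(-2) = -13, P(0) = -2, P(1/2) = -33/16, P(2) = 3.
So the maximum is P(2) = 3.

3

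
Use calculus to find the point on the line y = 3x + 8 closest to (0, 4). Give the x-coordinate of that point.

Minimize D(x)^2 = (x + 0)^2 + (3x + 4)^2.
d/dx[D^2] = 2(x + 0) + 2·3·(3x + 4) = 0 ⇒ x = -6/5.
Then y = 22/5 and the distance is √(8/5) ≈ 1.2649.

-6/5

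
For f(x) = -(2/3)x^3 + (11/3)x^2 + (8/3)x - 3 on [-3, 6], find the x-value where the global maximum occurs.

-3

f'(x) = -2x^2 + (22/3)x + 8/3, which vanishes at x = -1/3 and x = 4.
Evaluating at the critical points and endpoints: f(-3) = 40,  f(-1/3) = -280/81,  f(4) = 71/3,  f(6) = 1.
The maximum over the interval is 40, attained at x = -3.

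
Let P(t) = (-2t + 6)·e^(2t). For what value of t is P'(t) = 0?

5/2

Differentiating with the product rule gives P'(t) = (-4t + 10)·e^(2t). Since e^(2t) > 0, the only critical point is t = 5/2.
P''(5/2) has the same sign as -4 < 0, so this is a local maximum.
P(5/2) = (1)·e^(5) ≈ 148.4132.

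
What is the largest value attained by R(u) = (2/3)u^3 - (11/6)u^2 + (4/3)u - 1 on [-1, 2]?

-1/3

R'(u) = 2u^2 - (11/3)u + 4/3, which vanishes at u = 1/2 and u = 4/3.
Candidates: R(-1) = -29/6; R(1/2) = -17/24; R(4/3) = -73/81; R(2) = -1/3.
Hence the absolute maximum is -1/3 at u = 2.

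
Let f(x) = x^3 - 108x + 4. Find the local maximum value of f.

436

Critical points: f'(x) = 3x^2 - 108 vanishes at x = -6, 6.
Second-derivative test with f''(x) = 6x: f''(-6) = -36 < 0 ⇒ local maximum; f''(6) = 36 > 0 ⇒ local minimum.
Thus f has its local maximum at x = -6, with value 436.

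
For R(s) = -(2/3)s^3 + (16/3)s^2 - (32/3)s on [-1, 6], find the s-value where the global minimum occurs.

6

R'(s) = -2s^2 + (32/3)s - 32/3, which vanishes at s = 4/3 and s = 4.
Compare values at every candidate in [-1, 6]: R(-1) = 50/3; R(4/3) = -512/81; R(4) = 0; R(6) = -16.
The minimum over the interval is -16, attained at s = 6.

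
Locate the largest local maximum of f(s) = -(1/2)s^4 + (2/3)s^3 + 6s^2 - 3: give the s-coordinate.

3

Critical points: f'(s) = -2s^3 + 2s^2 + 12s vanishes at s = -2, 0, 3.
Second-derivative test with f''(s) = -6s^2 + 4s + 12: f''(-2) = -20 < 0 ⇒ local maximum; f''(0) = 12 > 0 ⇒ local minimum; f''(3) = -30 < 0 ⇒ local maximum.
So the largest local maximum value is f(3) = 57/2.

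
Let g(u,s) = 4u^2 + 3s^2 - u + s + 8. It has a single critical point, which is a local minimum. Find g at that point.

∂g/∂u = 8u - 1 = 0 and ∂g/∂s = 6s + 1 = 0, so (u, s) = (1/8, -1/6).
The Hessian has g_{uu} = 8, g_{ss} = 6, g_{us} = 0, giving D = 48 > 0 with g_{uu} > 0, so the point is a local minimum.
g(1/8, -1/6) = 377/48.

377/48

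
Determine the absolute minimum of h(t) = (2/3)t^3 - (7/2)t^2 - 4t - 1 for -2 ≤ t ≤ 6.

-91/3

h'(t) = 2t^2 - 7t - 4, which vanishes at t = -1/2 and t = 4.
Evaluating at the critical points and endpoints: h(-2) = -37/3, h(-1/2) = 1/24, h(4) = -91/3, h(6) = -7.
Hence the absolute minimum is -91/3 at t = 4.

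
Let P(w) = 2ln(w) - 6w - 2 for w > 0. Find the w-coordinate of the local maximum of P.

P'(w) = 2/w − 6 = 0 gives w = 1/3.
P''(w) = -2/w², which is negative for w > 0, so this is a local maximum.
P(1/3) = 2·ln(1/3) - 2 - 2 ≈ -6.1972.

1/3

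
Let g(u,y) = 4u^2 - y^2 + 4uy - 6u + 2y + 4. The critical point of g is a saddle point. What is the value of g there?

∂g/∂u = 8u + 4y - 6 = 0 and ∂g/∂y = 4u - 2y + 2 = 0, so (u, y) = (1/8, 5/4).
The Hessian has g_{uu} = 8, g_{yy} = -2, g_{uy} = 4, giving D = -32 < 0, so the point is a saddle point.
g(1/8, 5/4) = 39/8.

39/8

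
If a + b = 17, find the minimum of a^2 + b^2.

With a + b = 17, a^2 + b^2 = a^2 + (17 − a)^2.
The derivative 2a − 2(17 − a) = 4a − 34 vanishes at a = 17/2; second derivative 4 > 0, a minimum.
The minimum is 2·(17/2)^2 = 289/2.

289/2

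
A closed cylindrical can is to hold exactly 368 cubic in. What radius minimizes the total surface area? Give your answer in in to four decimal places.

With radius r and height h, πr²h = 368 so h = 368/(πr²), and S(r) = 2πr² + 2πrh = 2πr² + 2·368/r.
S'(r) = 4πr − 2·368/r² = 0 ⇒ r³ = 368/(2π), so r ≈ 3.8835 and h = 2r ≈ 7.7670.
S''(r) = 4π + 4·368/r³ > 0, so this is the minimum; S ≈ 284.2801.

3.8835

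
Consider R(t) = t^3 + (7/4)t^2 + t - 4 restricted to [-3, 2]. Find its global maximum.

13

R'(t) = 3t^2 + (7/2)t + 1, which vanishes at t = -2/3 and t = -1/2.
Evaluating at the critical points and endpoints: R(-3) = -73/4; R(-2/3) = -113/27; R(-1/2) = -67/16; R(2) = 13.
So the maximum is R(2) = 13.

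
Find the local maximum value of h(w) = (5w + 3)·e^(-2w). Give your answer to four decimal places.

h'(w) = 5·e^(-2w) + (5w + 3)·(-2)·e^(-2w) = (-10w - 1)·e^(-2w). Since e^(-2w) > 0, the only critical point is w = -1/10.
h''(-1/10) has the same sign as -10 < 0, so this is a local maximum.
h(-1/10) = (5/2)·e^(1/5) ≈ 3.0535.

3.0535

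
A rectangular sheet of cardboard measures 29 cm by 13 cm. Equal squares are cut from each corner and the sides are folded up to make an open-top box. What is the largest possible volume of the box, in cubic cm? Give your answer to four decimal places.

484.8503

With cut size x, the volume is V(x) = x(29 − 2x)(13 − 2x) for 0 < x < 6.5.
V'(x) = 12x^2 − 168x + 377. Setting V'(x) = 0 gives x ≈ 2.8068 (the root in (0, 6.5)).
V''(x) = 24x − 168 is negative there, so this is the maximum; V ≈ 484.8503.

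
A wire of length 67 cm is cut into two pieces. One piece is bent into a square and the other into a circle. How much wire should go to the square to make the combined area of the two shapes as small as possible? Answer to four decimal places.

37.5266

Let x be the length used for the square. Square side x/4; circle radius (67−x)/(2π).
A(x) = (x/4)² + π·((67−x)/(2π))² = x²/16 + (67−x)²/(4π) for 0 ≤ x ≤ 67. A'(x) = x/8 − (67−x)/(2π) = 0 gives x = 4·67/(π+4) ≈ 37.5266.
A'' = 1/8 + 1/(2π) > 0, so this gives the minimum combined area; x ≈ 37.5266 cm to the square.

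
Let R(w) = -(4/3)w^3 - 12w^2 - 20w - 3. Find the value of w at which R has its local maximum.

-1

R'(w) = -4w^2 - 24w - 20. Setting R'(w) = 0 gives w ∈ {-5, -1}.
Second-derivative test with R''(w) = -8w - 24: R''(-5) = 16 > 0 ⇒ local minimum; R''(-1) = -16 < 0 ⇒ local maximum.
Thus R has its local maximum at w = -1, with value 19/3.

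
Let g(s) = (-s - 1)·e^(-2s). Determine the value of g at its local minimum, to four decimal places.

-1.3591

Differentiating with the product rule gives g'(s) = (2s + 1)·e^(-2s). Since e^(-2s) > 0, the only critical point is s = -1/2.
g''(-1/2) has the same sign as 2 > 0, so this is a local minimum.
g(-1/2) = (-1/2)·e^(1) ≈ -1.3591.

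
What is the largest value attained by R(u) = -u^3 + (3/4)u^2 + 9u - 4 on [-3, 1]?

R'(u) = -3u^2 + (3/2)u + 9, whose only zero in [-3, 1] is u = -3/2.
Evaluating at the critical points and endpoints: R(-3) = 11/4,  R(-3/2) = -199/16,  R(1) = 19/4.
The maximum over the interval is 19/4, attained at u = 1.

19/4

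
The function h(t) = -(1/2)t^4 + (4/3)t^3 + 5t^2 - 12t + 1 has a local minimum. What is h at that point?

h'(t) = -2t^3 + 4t^2 + 10t - 12. Setting h'(t) = 0 gives t ∈ {-2, 1, 3}.
h''(t) = -6t^2 + 8t + 10. h''(-2) = -30 < 0 ⇒ local maximum; h''(1) = 12 > 0 ⇒ local minimum; h''(3) = -20 < 0 ⇒ local maximum.
The local minimum is h(1) = -31/6.

-31/6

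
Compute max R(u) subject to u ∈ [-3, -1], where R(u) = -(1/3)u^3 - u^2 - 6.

-6

Differentiating, R'(u) = -u^2 - 2u; whose only zero in [-3, -1] is u = -2.
Compare values at every candidate in [-3, -1]: R(-3) = -6, R(-2) = -22/3, R(-1) = -20/3.
The maximum over the interval is -6, attained at u = -3.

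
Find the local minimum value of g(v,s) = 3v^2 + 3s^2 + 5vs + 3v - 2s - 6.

-135/11

∂g/∂v = 6v + 5s + 3 = 0 and ∂g/∂s = 5v + 6s - 2 = 0, so (v, s) = (-28/11, 27/11).
The Hessian has g_{vv} = 6, g_{ss} = 6, g_{vs} = 5, giving D = 11 > 0 with g_{vv} > 0, so the point is a local minimum.
g(-28/11, 27/11) = -135/11.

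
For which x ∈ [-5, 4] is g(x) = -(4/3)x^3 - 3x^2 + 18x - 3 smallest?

The derivative is -4x^2 - 6x + 18, which vanishes at x = -3 and x = 3/2.
Candidates: g(-5) = -4/3, g(-3) = -48, g(3/2) = 51/4, g(4) = -193/3.
Hence the absolute minimum is -193/3 at x = 4.

4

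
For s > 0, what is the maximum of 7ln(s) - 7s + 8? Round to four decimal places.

1.0000

g'(s) = 7/s − 7 = 0 gives s = 1.
g''(s) = -7/s², which is negative for s > 0, so this is a local maximum.
g(1) = 7·ln(1) - 7 + 8 ≈ 1.0000.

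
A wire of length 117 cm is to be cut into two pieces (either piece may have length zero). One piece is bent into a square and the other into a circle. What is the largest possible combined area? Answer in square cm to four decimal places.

1089.3360

Let x be the length used for the square. Square side x/4; circle radius (117−x)/(2π).
A(x) = (x/4)² + π·((117−x)/(2π))² = x²/16 + (117−x)²/(4π) for 0 ≤ x ≤ 117. A'(x) = x/8 − (117−x)/(2π) = 0 gives x = 4·117/(π+4) ≈ 65.5316.
A'' > 0, so the interior critical point is a minimum; the maximum is at an endpoint. A(0) = 1089.3360 and A(117) = 855.5625, so the largest area is 1089.3360.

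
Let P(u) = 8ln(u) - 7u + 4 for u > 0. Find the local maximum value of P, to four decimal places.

-2.9317

P'(u) = 8/u − 7 = 0 gives u = 8/7.
P''(u) = -8/u², which is negative for u > 0, so this is a local maximum.
P(8/7) = 8·ln(8/7) - 8 + 4 ≈ -2.9317.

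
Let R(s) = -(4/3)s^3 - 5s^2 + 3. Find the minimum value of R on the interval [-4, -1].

The derivative is -4s^2 - 10s, whose only zero in [-4, -1] is s = -5/2.
Evaluating at the critical points and endpoints: R(-4) = 25/3,  R(-5/2) = -89/12,  R(-1) = -2/3.
Hence the absolute minimum is -89/12 at s = -5/2.

-89/12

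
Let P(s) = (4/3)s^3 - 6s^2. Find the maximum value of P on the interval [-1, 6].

72

Differentiating, P'(s) = 4s^2 - 12s; which vanishes at s = 0 and s = 3.
Evaluating at the critical points and endpoints: P(-1) = -22/3; P(0) = 0; P(3) = -18; P(6) = 72.
So the maximum is P(6) = 72.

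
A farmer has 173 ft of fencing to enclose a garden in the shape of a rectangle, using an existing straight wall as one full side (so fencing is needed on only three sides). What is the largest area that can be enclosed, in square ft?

29929/8

Let the sides perpendicular to the wall have length x and the parallel side y, so 2x + y = 173 and the area is A = xy = x(173 − 2x).
A'(x) = 173 − 4x = 0 gives x = 173/4, and A''(x) = −4 < 0 confirms a maximum.
Then y = 173 − 2·173/4 = 173/2 and A = 29929/8.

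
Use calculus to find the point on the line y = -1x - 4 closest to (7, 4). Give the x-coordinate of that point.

Minimize D(x)^2 = (x - 7)^2 + (-x - 8)^2.
d/dx[D^2] = 2(x - 7) + 2·(-1)·(-x - 8) = 0 ⇒ x = -1/2.
Then y = -7/2 and the distance is √(225/2) ≈ 10.6066.

-1/2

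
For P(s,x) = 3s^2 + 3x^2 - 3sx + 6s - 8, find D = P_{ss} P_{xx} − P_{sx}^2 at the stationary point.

27

∂P/∂s = 6s - 3x + 6 = 0 and ∂P/∂x = -3s + 6x = 0, so (s, x) = (-4/3, -2/3).
The Hessian has P_{ss} = 6, P_{xx} = 6, P_{sx} = -3, giving D = 27 > 0 with P_{ss} > 0, so the point is a local minimum.
D = (6)·(6) − (-3)^2 = 27.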